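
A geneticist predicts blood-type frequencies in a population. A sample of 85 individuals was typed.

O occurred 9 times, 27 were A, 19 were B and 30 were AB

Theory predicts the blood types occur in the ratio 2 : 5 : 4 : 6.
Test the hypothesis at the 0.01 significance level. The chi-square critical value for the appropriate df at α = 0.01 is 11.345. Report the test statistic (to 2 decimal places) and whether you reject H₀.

0.31; do not reject

Ratio total = 17. Expected counts: 85×2/17 = 10, 85×5/17 = 25, 85×4/17 = 20, 85×6/17 = 30.
O: (9 − 10)²/10 = 1/10 = 0.100
A: (27 − 25)²/25 = 4/25 = 0.160
B: (19 − 20)²/20 = 1/20 = 0.050
AB: (30 − 30)²/30 = 0/30 = 0.000
Sum = 0.31
df = 3. Since 0.31 < 11.345, we do not reject H₀.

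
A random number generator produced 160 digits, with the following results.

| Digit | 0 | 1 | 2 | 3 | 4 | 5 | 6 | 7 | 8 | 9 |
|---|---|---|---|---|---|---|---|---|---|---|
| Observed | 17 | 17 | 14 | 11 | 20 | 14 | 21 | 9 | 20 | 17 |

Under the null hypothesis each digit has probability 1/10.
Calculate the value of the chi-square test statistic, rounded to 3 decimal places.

8.875

Expected count for each of the 10 categories: 160/10 = 16.
0: (17 − 16)²/16 = 1/16 = 0.0625
1: (17 − 16)²/16 = 1/16 = 0.0625
2: (14 − 16)²/16 = 4/16 = 0.2500
3: (11 − 16)²/16 = 25/16 = 1.5625
4: (20 − 16)²/16 = 16/16 = 1.0000
5: (14 − 16)²/16 = 4/16 = 0.2500
6: (21 − 16)²/16 = 25/16 = 1.5625
7: (9 − 16)²/16 = 49/16 = 3.0625
8: (20 − 16)²/16 = 16/16 = 1.0000
9: (17 − 16)²/16 = 1/16 = 0.0625
Sum = 8.875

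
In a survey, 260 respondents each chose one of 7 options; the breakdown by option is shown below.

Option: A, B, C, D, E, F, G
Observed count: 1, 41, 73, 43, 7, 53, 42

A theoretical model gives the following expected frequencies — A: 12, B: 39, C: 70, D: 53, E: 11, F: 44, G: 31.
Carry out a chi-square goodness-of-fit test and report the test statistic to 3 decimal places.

19.400

cat         O        E   (O−E)²/E
A           1       12    10.0833
B          41       39     0.1026
C          73       70     0.1286
D          43       53     1.8868
E           7       11     1.4545
F          53       44     1.8409
G          42       31     3.9032
Sum = 19.400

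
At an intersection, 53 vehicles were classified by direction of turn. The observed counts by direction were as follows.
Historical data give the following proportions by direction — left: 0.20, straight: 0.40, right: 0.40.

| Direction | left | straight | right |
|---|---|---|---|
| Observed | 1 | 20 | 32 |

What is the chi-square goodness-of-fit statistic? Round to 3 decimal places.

Expected counts E_i = n·p_i: 53×0.20 = 10.6, 53×0.40 = 21.2, 53×0.40 = 21.2.
χ² = (1−10.6)²/10.6 + (20−21.2)²/21.2 + (32−21.2)²/21.2
   = 8.6943 + 0.0679 + 5.5019
Sum = 14.264

14.264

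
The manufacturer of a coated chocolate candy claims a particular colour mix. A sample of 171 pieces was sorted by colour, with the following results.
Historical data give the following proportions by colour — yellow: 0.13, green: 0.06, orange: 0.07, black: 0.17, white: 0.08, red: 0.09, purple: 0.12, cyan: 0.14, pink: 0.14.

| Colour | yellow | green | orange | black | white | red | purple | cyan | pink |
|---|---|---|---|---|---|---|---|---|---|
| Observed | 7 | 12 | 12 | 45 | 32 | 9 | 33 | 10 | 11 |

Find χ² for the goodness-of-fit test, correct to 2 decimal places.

69.35

Expected counts E_i = n·p_i: 171×0.13 = 22.23, 171×0.06 = 10.26, 171×0.07 = 11.97, 171×0.17 = 29.07, 171×0.08 = 13.68, 171×0.09 = 15.39, 171×0.12 = 20.52, 171×0.14 = 23.94, 171×0.14 = 23.94.
χ² = (7−22.23)²/22.23 + (12−10.26)²/10.26 + (12−11.97)²/11.97 + (45−29.07)²/29.07 + (32−13.68)²/13.68 + (9−15.39)²/15.39 + (33−20.52)²/20.52 + (10−23.94)²/23.94 + (11−23.94)²/23.94
   = 10.434 + 0.295 + 0.000 + 8.729 + 24.534 + 2.653 + 7.590 + 8.117 + 6.994
Sum = 69.35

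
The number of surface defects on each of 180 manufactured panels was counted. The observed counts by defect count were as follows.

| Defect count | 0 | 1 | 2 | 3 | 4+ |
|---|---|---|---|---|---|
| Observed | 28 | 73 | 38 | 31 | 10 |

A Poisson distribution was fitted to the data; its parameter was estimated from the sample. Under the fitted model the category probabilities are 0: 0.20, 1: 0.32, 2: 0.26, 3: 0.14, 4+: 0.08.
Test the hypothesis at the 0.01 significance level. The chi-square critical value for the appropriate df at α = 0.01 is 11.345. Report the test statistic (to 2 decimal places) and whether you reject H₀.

Expected counts E_i = n·p_i: 180×0.20 = 36, 180×0.32 = 57.6, 180×0.26 = 46.8, 180×0.14 = 25.2, 180×0.08 = 14.4.
χ² = (28−36)²/36 + (73−57.6)²/57.6 + (38−46.8)²/46.8 + (31−25.2)²/25.2 + (10−14.4)²/14.4
   = 1.778 + 4.117 + 1.655 + 1.335 + 1.344
Sum = 10.23
df = 3. Since 10.23 < 11.345, we do not reject H₀.

10.23; do not reject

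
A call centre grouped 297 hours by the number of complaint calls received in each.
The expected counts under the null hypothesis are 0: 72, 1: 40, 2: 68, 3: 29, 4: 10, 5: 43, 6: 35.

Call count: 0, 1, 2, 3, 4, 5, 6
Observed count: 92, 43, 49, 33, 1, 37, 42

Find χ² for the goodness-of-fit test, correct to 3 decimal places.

21.978

χ² = (92−72)²/72 + (43−40)²/40 + (49−68)²/68 + (33−29)²/29 + (1−10)²/10 + (37−43)²/43 + (42−35)²/35
   = 5.5556 + 0.2250 + 5.3088 + 0.5517 + 8.1000 + 0.8372 + 1.4000
Sum = 21.978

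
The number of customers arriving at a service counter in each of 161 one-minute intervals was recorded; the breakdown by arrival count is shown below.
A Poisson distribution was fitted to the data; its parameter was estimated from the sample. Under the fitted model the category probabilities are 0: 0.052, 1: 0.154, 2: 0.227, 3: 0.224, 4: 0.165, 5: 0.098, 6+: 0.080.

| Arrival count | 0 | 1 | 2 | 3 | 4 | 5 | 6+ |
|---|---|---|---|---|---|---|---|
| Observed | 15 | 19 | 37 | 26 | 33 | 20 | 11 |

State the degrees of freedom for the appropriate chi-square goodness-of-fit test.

There are k = 7 categories and 1 parameter estimated from the data, so df = 7 − 1 − 1 = 5.

5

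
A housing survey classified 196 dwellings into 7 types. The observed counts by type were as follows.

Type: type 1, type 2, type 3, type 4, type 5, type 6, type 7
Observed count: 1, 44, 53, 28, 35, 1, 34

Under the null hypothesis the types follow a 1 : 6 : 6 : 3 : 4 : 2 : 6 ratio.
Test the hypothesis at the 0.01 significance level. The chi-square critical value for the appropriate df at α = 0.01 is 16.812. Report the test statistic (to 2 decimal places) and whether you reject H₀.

25.80; reject

Ratio total = 28. Expected counts: 196×1/28 = 7, 196×6/28 = 42, 196×6/28 = 42, 196×3/28 = 21, 196×4/28 = 28, 196×2/28 = 14, 196×6/28 = 42.
type 1: (1 − 7)²/7 = 36/7 = 5.143
type 2: (44 − 42)²/42 = 4/42 = 0.095
type 3: (53 − 42)²/42 = 121/42 = 2.881
type 4: (28 − 21)²/21 = 49/21 = 2.333
type 5: (35 − 28)²/28 = 49/28 = 1.750
type 6: (1 − 14)²/14 = 169/14 = 12.071
type 7: (34 − 42)²/42 = 64/42 = 1.524
Sum = 25.80
df = 6. Since 25.80 > 16.812, we reject H₀.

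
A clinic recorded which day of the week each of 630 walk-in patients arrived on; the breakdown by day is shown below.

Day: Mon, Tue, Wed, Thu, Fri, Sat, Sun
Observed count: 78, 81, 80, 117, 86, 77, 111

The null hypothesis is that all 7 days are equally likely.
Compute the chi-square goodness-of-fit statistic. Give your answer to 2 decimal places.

Under H₀ each category has probability 1/7, so each expected count is 630/7 = 90.
χ² = (78−90)²/90 + (81−90)²/90 + (80−90)²/90 + (117−90)²/90 + (86−90)²/90 + (77−90)²/90 + (111−90)²/90
   = 1.600 + 0.900 + 1.111 + 8.100 + 0.178 + 1.878 + 4.900
Sum = 18.67

18.67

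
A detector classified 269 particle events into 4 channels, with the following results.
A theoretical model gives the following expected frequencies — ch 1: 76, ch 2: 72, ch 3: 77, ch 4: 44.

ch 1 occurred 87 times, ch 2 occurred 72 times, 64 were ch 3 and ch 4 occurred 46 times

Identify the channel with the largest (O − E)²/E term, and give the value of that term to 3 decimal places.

ch 3, 2.195

χ² = (87−76)²/76 + (72−72)²/72 + (64−77)²/77 + (46−44)²/44
   = 1.5921 + 0.0000 + 2.1948 + 0.0909
The largest term is for ch 3: 2.195.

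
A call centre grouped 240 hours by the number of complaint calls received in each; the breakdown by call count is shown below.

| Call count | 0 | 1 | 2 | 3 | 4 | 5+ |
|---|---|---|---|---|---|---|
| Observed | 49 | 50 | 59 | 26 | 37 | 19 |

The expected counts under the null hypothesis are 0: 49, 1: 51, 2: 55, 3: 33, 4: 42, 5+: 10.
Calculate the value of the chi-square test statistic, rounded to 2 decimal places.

cat         O        E   (O−E)²/E
0          49       49      0.000
1          50       51      0.020
2          59       55      0.291
3          26       33      1.485
4          37       42      0.595
5+         19       10      8.100
Sum = 10.49

10.49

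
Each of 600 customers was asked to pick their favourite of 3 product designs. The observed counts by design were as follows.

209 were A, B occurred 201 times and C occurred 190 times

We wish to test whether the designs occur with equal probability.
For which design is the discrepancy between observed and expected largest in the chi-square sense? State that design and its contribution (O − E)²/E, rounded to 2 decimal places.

C, 0.50

Under H₀ each category has probability 1/3, so each expected count is 600/3 = 200.
A: (209 − 200)²/200 = 81/200 = 0.405
B: (201 − 200)²/200 = 1/200 = 0.005
C: (190 − 200)²/200 = 100/200 = 0.500
The largest term is for C: 0.50.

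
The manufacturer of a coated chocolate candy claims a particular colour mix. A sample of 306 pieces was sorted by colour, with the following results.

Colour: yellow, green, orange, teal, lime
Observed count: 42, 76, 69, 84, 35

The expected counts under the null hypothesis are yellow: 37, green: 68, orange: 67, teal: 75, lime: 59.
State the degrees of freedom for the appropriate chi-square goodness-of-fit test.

There are k = 5 categories and no parameters were estimated from the data, so df = 5 − 1 = 4.

4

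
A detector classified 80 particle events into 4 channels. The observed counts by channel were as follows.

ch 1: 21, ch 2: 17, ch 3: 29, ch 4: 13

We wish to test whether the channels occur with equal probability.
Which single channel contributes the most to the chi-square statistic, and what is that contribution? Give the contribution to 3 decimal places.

Under H₀ each category has probability 1/4, so each expected count is 80/4 = 20.
cat         O        E   (O−E)²/E
ch 1       21       20     0.0500
ch 2       17       20     0.4500
ch 3       29       20     4.0500
ch 4       13       20     2.4500
The largest term is for ch 3: 4.050.

ch 3, 4.050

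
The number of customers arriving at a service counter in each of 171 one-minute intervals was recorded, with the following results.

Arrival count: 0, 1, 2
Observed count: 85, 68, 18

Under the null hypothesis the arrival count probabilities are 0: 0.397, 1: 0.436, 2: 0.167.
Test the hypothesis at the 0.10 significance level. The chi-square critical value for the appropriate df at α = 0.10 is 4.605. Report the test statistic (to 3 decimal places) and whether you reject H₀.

Expected counts E_i = n·p_i: 171×0.397 = 67.887, 171×0.436 = 74.556, 171×0.167 = 28.557.
0: (85 − 67.887)²/67.887 = 292.854769/67.887 = 4.3139
1: (68 − 74.556)²/74.556 = 42.981136/74.556 = 0.5765
2: (18 − 28.557)²/28.557 = 111.450249/28.557 = 3.9027
Sum = 8.793
df = 2. Since 8.793 > 4.605, we reject H₀.

8.793; reject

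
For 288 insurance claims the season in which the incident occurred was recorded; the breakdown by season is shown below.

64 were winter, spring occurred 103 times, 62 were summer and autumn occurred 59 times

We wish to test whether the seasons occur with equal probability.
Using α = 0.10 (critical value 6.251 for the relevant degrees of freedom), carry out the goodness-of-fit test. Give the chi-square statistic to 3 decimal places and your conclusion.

17.972; reject

Under H₀ each category has probability 1/4, so each expected count is 288/4 = 72.
winter: (64 − 72)²/72 = 64/72 = 0.8889
spring: (103 − 72)²/72 = 961/72 = 13.3472
summer: (62 − 72)²/72 = 100/72 = 1.3889
autumn: (59 − 72)²/72 = 169/72 = 2.3472
Sum = 17.972
df = 3. Since 17.972 > 6.251, we reject H₀.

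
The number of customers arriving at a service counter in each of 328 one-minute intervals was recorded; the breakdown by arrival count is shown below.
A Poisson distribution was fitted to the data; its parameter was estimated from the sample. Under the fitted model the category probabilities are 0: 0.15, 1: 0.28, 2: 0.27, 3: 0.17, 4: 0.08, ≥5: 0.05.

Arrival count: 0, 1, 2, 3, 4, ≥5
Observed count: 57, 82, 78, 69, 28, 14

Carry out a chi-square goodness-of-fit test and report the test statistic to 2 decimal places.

7.16

Expected counts E_i = n·p_i: 328×0.15 = 49.2, 328×0.28 = 91.84, 328×0.27 = 88.56, 328×0.17 = 55.76, 328×0.08 = 26.24, 328×0.05 = 16.4.
χ² = (57−49.2)²/49.2 + (82−91.84)²/91.84 + (78−88.56)²/88.56 + (69−55.76)²/55.76 + (28−26.24)²/26.24 + (14−16.4)²/16.4
   = 1.237 + 1.054 + 1.259 + 3.144 + 0.118 + 0.351
Sum = 7.16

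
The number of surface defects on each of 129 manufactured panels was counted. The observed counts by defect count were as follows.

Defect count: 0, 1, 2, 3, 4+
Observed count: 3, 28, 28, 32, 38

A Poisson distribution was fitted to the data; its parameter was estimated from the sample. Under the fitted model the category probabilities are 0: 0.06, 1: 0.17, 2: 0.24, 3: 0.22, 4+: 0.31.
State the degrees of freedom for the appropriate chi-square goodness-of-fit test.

3

There are k = 5 categories and 1 parameter estimated from the data, so df = 5 − 1 − 1 = 3.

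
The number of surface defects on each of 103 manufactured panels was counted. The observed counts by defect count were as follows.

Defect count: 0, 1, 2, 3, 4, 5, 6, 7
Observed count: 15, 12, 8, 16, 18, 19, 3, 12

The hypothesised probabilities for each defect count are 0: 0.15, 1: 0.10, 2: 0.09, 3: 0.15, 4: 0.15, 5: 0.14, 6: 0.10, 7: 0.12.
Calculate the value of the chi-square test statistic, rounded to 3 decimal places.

Expected counts E_i = n·p_i: 103×0.15 = 15.45, 103×0.10 = 10.3, 103×0.09 = 9.27, 103×0.15 = 15.45, 103×0.15 = 15.45, 103×0.14 = 14.42, 103×0.10 = 10.3, 103×0.12 = 12.36.
χ² = (15−15.45)²/15.45 + (12−10.3)²/10.3 + (8−9.27)²/9.27 + (16−15.45)²/15.45 + (18−15.45)²/15.45 + (19−14.42)²/14.42 + (3−10.3)²/10.3 + (12−12.36)²/12.36
   = 0.0131 + 0.2806 + 0.1740 + 0.0196 + 0.4209 + 1.4547 + 5.1738 + 0.0105
Sum = 7.547

7.547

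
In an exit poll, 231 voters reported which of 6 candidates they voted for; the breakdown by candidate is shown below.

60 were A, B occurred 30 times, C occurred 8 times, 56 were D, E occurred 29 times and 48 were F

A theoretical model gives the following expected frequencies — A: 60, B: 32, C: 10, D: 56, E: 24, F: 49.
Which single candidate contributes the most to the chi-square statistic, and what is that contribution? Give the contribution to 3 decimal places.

χ² = (60−60)²/60 + (30−32)²/32 + (8−10)²/10 + (56−56)²/56 + (29−24)²/24 + (48−49)²/49
   = 0.0000 + 0.1250 + 0.4000 + 0.0000 + 1.0417 + 0.0204
The largest term is for E: 1.042.

E, 1.042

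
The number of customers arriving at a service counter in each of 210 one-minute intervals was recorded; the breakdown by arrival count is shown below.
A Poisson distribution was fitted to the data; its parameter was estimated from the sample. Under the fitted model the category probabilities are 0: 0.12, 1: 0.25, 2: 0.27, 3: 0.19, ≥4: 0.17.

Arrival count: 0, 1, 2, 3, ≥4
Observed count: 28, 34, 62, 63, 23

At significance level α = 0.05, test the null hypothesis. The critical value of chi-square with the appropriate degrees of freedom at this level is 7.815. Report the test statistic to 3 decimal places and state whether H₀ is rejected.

Expected counts E_i = n·p_i: 210×0.12 = 25.2, 210×0.25 = 52.5, 210×0.27 = 56.7, 210×0.19 = 39.9, 210×0.17 = 35.7.
0: (28 − 25.2)²/25.2 = 7.84/25.2 = 0.3111
1: (34 − 52.5)²/52.5 = 342.25/52.5 = 6.5190
2: (62 − 56.7)²/56.7 = 28.09/56.7 = 0.4954
3: (63 − 39.9)²/39.9 = 533.61/39.9 = 13.3737
≥4: (23 − 35.7)²/35.7 = 161.29/35.7 = 4.5179
Sum = 25.217
df = 3. Since 25.217 > 7.815, we reject H₀.

25.217; reject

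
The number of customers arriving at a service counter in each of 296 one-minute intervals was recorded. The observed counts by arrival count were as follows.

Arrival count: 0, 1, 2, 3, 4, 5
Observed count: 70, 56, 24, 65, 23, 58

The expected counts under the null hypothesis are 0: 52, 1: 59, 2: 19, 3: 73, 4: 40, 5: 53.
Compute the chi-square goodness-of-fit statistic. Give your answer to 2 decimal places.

16.27

χ² = (70−52)²/52 + (56−59)²/59 + (24−19)²/19 + (65−73)²/73 + (23−40)²/40 + (58−53)²/53
   = 6.231 + 0.153 + 1.316 + 0.877 + 7.225 + 0.472
Sum = 16.27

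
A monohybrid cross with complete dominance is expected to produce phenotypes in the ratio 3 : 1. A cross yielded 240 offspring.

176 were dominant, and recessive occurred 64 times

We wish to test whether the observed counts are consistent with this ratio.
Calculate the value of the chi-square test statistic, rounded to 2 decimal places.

0.36

Ratio total = 4. Expected counts: 240×3/4 = 180, 240×1/4 = 60.
χ² = (176−180)²/180 + (64−60)²/60
   = 0.089 + 0.267
Sum = 0.36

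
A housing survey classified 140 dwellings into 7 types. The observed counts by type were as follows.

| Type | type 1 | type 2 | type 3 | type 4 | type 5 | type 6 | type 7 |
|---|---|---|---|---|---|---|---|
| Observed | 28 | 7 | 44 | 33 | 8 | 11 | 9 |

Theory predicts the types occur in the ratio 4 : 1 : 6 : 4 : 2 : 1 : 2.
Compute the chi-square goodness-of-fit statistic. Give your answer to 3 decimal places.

7.631

Ratio total = 20. Expected counts: 140×4/20 = 28, 140×1/20 = 7, 140×6/20 = 42, 140×4/20 = 28, 140×2/20 = 14, 140×1/20 = 7, 140×2/20 = 14.
cat         O        E   (O−E)²/E
type 1     28       28     0.0000
type 2      7        7     0.0000
type 3     44       42     0.0952
type 4     33       28     0.8929
type 5      8       14     2.5714
type 6     11        7     2.2857
type 7      9       14     1.7857
Sum = 7.631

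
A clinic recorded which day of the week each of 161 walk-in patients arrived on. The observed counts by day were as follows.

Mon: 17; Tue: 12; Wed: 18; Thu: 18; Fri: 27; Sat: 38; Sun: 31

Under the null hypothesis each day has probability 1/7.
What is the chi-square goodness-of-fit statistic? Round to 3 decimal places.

22.261

Expected count for each of the 7 categories: 161/7 = 23.
Mon: (17 − 23)²/23 = 36/23 = 1.5652
Tue: (12 − 23)²/23 = 121/23 = 5.2609
Wed: (18 − 23)²/23 = 25/23 = 1.0870
Thu: (18 − 23)²/23 = 25/23 = 1.0870
Fri: (27 − 23)²/23 = 16/23 = 0.6957
Sat: (38 − 23)²/23 = 225/23 = 9.7826
Sun: (31 − 23)²/23 = 64/23 = 2.7826
Sum = 22.261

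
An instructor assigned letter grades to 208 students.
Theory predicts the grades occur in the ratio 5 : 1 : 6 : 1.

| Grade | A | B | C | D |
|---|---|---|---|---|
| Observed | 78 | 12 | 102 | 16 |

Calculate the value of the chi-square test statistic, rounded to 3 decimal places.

Ratio total = 13. Expected counts: 208×5/13 = 80, 208×1/13 = 16, 208×6/13 = 96, 208×1/13 = 16.
cat         O        E   (O−E)²/E
A          78       80     0.0500
B          12       16     1.0000
C         102       96     0.3750
D          16       16     0.0000
Sum = 1.425

1.425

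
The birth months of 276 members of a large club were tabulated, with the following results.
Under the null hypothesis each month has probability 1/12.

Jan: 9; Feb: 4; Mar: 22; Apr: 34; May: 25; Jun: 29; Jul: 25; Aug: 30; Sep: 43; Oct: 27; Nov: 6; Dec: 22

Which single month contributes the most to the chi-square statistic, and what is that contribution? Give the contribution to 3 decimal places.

Expected count for each of the 12 categories: 276/12 = 23.
Jan: (9 − 23)²/23 = 196/23 = 8.5217
Feb: (4 − 23)²/23 = 361/23 = 15.6957
Mar: (22 − 23)²/23 = 1/23 = 0.0435
Apr: (34 − 23)²/23 = 121/23 = 5.2609
May: (25 − 23)²/23 = 4/23 = 0.1739
Jun: (29 − 23)²/23 = 36/23 = 1.5652
Jul: (25 − 23)²/23 = 4/23 = 0.1739
Aug: (30 − 23)²/23 = 49/23 = 2.1304
Sep: (43 − 23)²/23 = 400/23 = 17.3913
Oct: (27 − 23)²/23 = 16/23 = 0.6957
Nov: (6 − 23)²/23 = 289/23 = 12.5652
Dec: (22 − 23)²/23 = 1/23 = 0.0435
The largest term is for Sep: 17.391.

Sep, 17.391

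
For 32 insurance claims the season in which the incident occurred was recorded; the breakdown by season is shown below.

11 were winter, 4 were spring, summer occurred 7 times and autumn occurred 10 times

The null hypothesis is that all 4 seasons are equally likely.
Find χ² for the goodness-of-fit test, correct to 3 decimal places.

3.750

Expected count for each of the 4 categories: 32/4 = 8.
winter: (11 − 8)²/8 = 9/8 = 1.1250
spring: (4 − 8)²/8 = 16/8 = 2.0000
summer: (7 − 8)²/8 = 1/8 = 0.1250
autumn: (10 − 8)²/8 = 4/8 = 0.5000
Sum = 3.750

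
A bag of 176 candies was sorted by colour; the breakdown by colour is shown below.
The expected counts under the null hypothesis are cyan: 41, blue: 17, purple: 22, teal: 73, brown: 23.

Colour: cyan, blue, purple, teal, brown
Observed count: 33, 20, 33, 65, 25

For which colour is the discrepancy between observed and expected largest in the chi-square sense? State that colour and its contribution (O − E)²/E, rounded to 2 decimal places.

χ² = (33−41)²/41 + (20−17)²/17 + (33−22)²/22 + (65−73)²/73 + (25−23)²/23
   = 1.561 + 0.529 + 5.500 + 0.877 + 0.174
The largest term is for purple: 5.50.

purple, 5.50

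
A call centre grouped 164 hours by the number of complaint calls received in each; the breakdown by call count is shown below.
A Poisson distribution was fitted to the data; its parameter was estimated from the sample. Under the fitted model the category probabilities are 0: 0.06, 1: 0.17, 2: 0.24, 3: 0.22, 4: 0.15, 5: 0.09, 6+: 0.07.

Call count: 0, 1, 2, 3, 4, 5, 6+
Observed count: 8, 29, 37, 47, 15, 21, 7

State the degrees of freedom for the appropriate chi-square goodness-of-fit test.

There are k = 7 categories and 1 parameter estimated from the data, so df = 7 − 1 − 1 = 5.

5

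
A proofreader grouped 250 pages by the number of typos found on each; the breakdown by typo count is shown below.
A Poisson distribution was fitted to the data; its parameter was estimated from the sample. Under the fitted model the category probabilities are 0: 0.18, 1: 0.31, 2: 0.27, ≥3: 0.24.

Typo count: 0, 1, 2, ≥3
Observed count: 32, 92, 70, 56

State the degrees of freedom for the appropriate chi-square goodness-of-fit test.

There are k = 4 categories and 1 parameter estimated from the data, so df = 4 − 1 − 1 = 2.

2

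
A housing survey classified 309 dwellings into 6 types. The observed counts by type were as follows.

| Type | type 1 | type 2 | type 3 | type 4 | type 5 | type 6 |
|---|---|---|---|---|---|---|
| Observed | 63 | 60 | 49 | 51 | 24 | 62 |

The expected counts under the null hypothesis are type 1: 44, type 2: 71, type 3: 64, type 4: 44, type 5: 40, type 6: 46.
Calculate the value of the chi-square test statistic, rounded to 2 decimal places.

26.50

χ² = (63−44)²/44 + (60−71)²/71 + (49−64)²/64 + (51−44)²/44 + (24−40)²/40 + (62−46)²/46
   = 8.205 + 1.704 + 3.516 + 1.114 + 6.400 + 5.565
Sum = 26.50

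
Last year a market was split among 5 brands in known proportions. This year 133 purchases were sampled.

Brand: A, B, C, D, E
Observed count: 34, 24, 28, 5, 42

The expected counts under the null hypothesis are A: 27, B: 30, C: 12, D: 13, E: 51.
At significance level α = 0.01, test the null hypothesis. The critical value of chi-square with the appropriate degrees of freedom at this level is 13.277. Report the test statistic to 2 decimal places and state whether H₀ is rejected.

30.86; reject

χ² = (34−27)²/27 + (24−30)²/30 + (28−12)²/12 + (5−13)²/13 + (42−51)²/51
   = 1.815 + 1.200 + 21.333 + 4.923 + 1.588
Sum = 30.86
df = 4. Since 30.86 > 13.277, we reject H₀.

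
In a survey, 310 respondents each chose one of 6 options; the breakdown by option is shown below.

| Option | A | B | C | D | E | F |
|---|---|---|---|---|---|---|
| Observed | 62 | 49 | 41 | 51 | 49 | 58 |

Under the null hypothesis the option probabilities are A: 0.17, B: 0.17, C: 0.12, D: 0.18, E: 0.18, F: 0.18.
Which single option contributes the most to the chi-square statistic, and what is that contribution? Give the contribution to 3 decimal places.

A, 1.641

Expected counts E_i = n·p_i: 310×0.17 = 52.7, 310×0.17 = 52.7, 310×0.12 = 37.2, 310×0.18 = 55.8, 310×0.18 = 55.8, 310×0.18 = 55.8.
A: (62 − 52.7)²/52.7 = 86.49/52.7 = 1.6412
B: (49 − 52.7)²/52.7 = 13.69/52.7 = 0.2598
C: (41 − 37.2)²/37.2 = 14.44/37.2 = 0.3882
D: (51 − 55.8)²/55.8 = 23.04/55.8 = 0.4129
E: (49 − 55.8)²/55.8 = 46.24/55.8 = 0.8287
F: (58 − 55.8)²/55.8 = 4.84/55.8 = 0.0867
The largest term is for A: 1.641.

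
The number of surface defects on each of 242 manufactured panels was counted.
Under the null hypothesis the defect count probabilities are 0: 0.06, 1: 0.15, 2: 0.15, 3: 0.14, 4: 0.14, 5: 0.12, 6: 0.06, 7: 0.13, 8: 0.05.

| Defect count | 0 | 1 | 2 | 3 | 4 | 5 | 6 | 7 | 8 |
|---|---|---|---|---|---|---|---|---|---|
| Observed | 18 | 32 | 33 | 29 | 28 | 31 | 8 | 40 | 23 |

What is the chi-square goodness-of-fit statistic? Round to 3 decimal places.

Expected counts E_i = n·p_i: 242×0.06 = 14.52, 242×0.15 = 36.3, 242×0.15 = 36.3, 242×0.14 = 33.88, 242×0.14 = 33.88, 242×0.12 = 29.04, 242×0.06 = 14.52, 242×0.13 = 31.46, 242×0.05 = 12.1.
χ² = (18−14.52)²/14.52 + (32−36.3)²/36.3 + (33−36.3)²/36.3 + (29−33.88)²/33.88 + (28−33.88)²/33.88 + (31−29.04)²/29.04 + (8−14.52)²/14.52 + (40−31.46)²/31.46 + (23−12.1)²/12.1
   = 0.8340 + 0.5094 + 0.3000 + 0.7029 + 1.0205 + 0.1323 + 2.9277 + 2.3182 + 9.8190
Sum = 18.564

18.564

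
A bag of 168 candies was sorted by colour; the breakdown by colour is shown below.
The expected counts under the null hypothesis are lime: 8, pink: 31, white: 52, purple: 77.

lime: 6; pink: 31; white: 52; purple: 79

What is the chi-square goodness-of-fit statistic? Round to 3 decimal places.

cat         O        E   (O−E)²/E
lime        6        8     0.5000
pink       31       31     0.0000
white      52       52     0.0000
purple     79       77     0.0519
Sum = 0.552

0.552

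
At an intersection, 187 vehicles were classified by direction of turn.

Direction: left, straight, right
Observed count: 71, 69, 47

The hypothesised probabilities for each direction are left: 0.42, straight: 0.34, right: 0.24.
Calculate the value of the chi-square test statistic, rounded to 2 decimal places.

Expected counts E_i = n·p_i: 187×0.42 = 78.54, 187×0.34 = 63.58, 187×0.24 = 44.88.
left: (71 − 78.54)²/78.54 = 56.8516/78.54 = 0.724
straight: (69 − 63.58)²/63.58 = 29.3764/63.58 = 0.462
right: (47 − 44.88)²/44.88 = 4.4944/44.88 = 0.100
Sum = 1.29

1.29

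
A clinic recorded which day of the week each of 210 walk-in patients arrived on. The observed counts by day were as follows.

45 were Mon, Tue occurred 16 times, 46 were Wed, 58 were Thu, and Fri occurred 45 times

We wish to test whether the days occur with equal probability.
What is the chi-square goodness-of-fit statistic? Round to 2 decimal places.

23.00

Under H₀ each category has probability 1/5, so each expected count is 210/5 = 42.
Mon: (45 − 42)²/42 = 9/42 = 0.214
Tue: (16 − 42)²/42 = 676/42 = 16.095
Wed: (46 − 42)²/42 = 16/42 = 0.381
Thu: (58 − 42)²/42 = 256/42 = 6.095
Fri: (45 − 42)²/42 = 9/42 = 0.214
Sum = 23.00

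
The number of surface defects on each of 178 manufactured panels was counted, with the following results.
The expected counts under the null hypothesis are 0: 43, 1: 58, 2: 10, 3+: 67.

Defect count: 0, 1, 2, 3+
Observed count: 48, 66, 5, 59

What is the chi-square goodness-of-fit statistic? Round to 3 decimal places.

5.140

0: (48 − 43)²/43 = 25/43 = 0.5814
1: (66 − 58)²/58 = 64/58 = 1.1034
2: (5 − 10)²/10 = 25/10 = 2.5000
3+: (59 − 67)²/67 = 64/67 = 0.9552
Sum = 5.140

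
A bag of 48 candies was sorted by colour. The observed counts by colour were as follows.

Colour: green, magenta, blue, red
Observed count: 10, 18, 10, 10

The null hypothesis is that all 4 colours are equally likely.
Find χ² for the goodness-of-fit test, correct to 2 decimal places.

Expected count for each of the 4 categories: 48/4 = 12.
χ² = (10−12)²/12 + (18−12)²/12 + (10−12)²/12 + (10−12)²/12
   = 0.333 + 3.000 + 0.333 + 0.333
Sum = 4.00

4.00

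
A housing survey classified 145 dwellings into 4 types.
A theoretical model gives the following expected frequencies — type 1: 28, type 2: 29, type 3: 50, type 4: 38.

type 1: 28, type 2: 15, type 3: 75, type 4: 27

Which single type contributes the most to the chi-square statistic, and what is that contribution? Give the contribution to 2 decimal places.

χ² = (28−28)²/28 + (15−29)²/29 + (75−50)²/50 + (27−38)²/38
   = 0.000 + 6.759 + 12.500 + 3.184
The largest term is for type 3: 12.50.

type 3, 12.50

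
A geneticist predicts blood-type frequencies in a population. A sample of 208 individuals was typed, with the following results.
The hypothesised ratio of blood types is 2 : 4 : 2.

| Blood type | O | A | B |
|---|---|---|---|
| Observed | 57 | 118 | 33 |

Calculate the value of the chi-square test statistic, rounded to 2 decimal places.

9.31

Ratio total = 8. Expected counts: 208×2/8 = 52, 208×4/8 = 104, 208×2/8 = 52.
χ² = (57−52)²/52 + (118−104)²/104 + (33−52)²/52
   = 0.481 + 1.885 + 6.942
Sum = 9.31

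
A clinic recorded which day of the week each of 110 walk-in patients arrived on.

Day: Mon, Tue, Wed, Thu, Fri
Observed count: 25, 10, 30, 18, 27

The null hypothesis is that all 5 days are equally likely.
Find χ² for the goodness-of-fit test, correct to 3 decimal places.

Under H₀ each category has probability 1/5, so each expected count is 110/5 = 22.
cat         O        E   (O−E)²/E
Mon        25       22     0.4091
Tue        10       22     6.5455
Wed        30       22     2.9091
Thu        18       22     0.7273
Fri        27       22     1.1364
Sum = 11.727

11.727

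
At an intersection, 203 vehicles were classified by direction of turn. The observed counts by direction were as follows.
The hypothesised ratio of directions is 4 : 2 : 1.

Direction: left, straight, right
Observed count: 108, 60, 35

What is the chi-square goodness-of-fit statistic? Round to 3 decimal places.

1.862

Ratio total = 7. Expected counts: 203×4/7 = 116, 203×2/7 = 58, 203×1/7 = 29.
cat           O        E   (O−E)²/E
left        108      116     0.5517
straight     60       58     0.0690
right        35       29     1.2414
Sum = 1.862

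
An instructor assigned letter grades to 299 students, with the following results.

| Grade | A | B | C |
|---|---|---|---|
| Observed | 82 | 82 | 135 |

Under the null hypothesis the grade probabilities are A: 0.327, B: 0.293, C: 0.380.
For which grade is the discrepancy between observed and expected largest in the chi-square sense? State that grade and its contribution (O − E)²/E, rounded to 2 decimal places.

Expected counts E_i = n·p_i: 299×0.327 = 97.773, 299×0.293 = 87.607, 299×0.380 = 113.62.
χ² = (82−97.773)²/97.773 + (82−87.607)²/87.607 + (135−113.62)²/113.62
   = 2.545 + 0.359 + 4.023
The largest term is for C: 4.02.

C, 4.02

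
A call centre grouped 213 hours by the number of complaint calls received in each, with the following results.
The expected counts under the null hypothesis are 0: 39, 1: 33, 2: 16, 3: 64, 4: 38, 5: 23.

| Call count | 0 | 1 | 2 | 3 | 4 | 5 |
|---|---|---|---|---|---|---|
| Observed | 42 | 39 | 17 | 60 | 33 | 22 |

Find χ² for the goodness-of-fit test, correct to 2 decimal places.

χ² = (42−39)²/39 + (39−33)²/33 + (17−16)²/16 + (60−64)²/64 + (33−38)²/38 + (22−23)²/23
   = 0.231 + 1.091 + 0.063 + 0.250 + 0.658 + 0.043
Sum = 2.34

2.34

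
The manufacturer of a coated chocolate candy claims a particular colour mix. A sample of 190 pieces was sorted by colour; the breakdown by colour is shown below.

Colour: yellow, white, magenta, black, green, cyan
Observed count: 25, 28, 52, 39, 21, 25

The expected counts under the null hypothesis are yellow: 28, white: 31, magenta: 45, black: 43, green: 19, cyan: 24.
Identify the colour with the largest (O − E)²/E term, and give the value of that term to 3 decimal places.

cat          O        E   (O−E)²/E
yellow      25       28     0.3214
white       28       31     0.2903
magenta     52       45     1.0889
black       39       43     0.3721
green       21       19     0.2105
cyan        25       24     0.0417
The largest term is for magenta: 1.089.

magenta, 1.089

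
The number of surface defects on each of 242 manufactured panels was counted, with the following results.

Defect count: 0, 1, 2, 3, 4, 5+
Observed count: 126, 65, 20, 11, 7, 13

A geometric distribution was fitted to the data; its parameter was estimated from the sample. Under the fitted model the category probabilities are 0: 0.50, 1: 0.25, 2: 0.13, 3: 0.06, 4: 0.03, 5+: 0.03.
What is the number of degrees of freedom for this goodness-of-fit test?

There are k = 6 categories and 1 parameter estimated from the data, so df = 6 − 1 − 1 = 4.

4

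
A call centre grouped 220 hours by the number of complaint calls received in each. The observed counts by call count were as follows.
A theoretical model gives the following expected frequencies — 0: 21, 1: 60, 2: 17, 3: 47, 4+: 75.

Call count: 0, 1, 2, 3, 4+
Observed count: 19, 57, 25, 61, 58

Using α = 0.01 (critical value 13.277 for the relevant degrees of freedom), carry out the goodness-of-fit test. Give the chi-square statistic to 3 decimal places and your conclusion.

12.129; do not reject

0: (19 − 21)²/21 = 4/21 = 0.1905
1: (57 − 60)²/60 = 9/60 = 0.1500
2: (25 − 17)²/17 = 64/17 = 3.7647
3: (61 − 47)²/47 = 196/47 = 4.1702
4+: (58 − 75)²/75 = 289/75 = 3.8533
Sum = 12.129
df = 4. Since 12.129 < 13.277, we do not reject H₀.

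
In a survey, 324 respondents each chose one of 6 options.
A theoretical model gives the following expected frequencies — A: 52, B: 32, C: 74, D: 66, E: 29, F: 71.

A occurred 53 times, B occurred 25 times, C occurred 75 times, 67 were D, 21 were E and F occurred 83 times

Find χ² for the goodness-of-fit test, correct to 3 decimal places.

A: (53 − 52)²/52 = 1/52 = 0.0192
B: (25 − 32)²/32 = 49/32 = 1.5313
C: (75 − 74)²/74 = 1/74 = 0.0135
D: (67 − 66)²/66 = 1/66 = 0.0152
E: (21 − 29)²/29 = 64/29 = 2.2069
F: (83 − 71)²/71 = 144/71 = 2.0282
Sum = 5.814

5.814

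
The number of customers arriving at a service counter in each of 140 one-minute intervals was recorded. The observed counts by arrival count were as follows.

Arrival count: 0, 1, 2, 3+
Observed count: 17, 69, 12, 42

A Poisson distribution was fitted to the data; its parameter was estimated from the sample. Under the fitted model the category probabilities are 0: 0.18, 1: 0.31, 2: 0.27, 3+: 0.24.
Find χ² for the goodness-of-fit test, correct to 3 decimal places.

Expected counts E_i = n·p_i: 140×0.18 = 25.2, 140×0.31 = 43.4, 140×0.27 = 37.8, 140×0.24 = 33.6.
χ² = (17−25.2)²/25.2 + (69−43.4)²/43.4 + (12−37.8)²/37.8 + (42−33.6)²/33.6
   = 2.6683 + 15.1005 + 17.6095 + 2.1000
Sum = 37.478

37.478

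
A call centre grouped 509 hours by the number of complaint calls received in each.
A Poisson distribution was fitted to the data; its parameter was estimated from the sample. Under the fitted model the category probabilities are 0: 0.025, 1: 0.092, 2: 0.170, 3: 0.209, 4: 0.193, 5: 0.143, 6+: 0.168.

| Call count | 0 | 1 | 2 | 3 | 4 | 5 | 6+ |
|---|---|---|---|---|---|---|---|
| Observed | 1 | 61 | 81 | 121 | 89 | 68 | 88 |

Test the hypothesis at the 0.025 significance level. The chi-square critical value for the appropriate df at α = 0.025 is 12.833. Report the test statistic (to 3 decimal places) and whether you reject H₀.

Expected counts E_i = n·p_i: 509×0.025 = 12.725, 509×0.092 = 46.828, 509×0.170 = 86.53, 509×0.209 = 106.381, 509×0.193 = 98.237, 509×0.143 = 72.787, 509×0.168 = 85.512.
0: (1 − 12.725)²/12.725 = 137.475625/12.725 = 10.8036
1: (61 − 46.828)²/46.828 = 200.845584/46.828 = 4.2890
2: (81 − 86.53)²/86.53 = 30.5809/86.53 = 0.3534
3: (121 − 106.381)²/106.381 = 213.715161/106.381 = 2.0090
4: (89 − 98.237)²/98.237 = 85.322169/98.237 = 0.8685
5: (68 − 72.787)²/72.787 = 22.915369/72.787 = 0.3148
6+: (88 − 85.512)²/85.512 = 6.190144/85.512 = 0.0724
Sum = 18.711
df = 5. Since 18.711 > 12.833, we reject H₀.

18.711; reject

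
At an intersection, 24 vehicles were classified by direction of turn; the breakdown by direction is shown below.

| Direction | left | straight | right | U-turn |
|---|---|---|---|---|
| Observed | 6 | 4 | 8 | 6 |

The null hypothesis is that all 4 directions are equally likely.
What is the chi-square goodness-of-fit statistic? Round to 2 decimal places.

1.33

Under H₀ each category has probability 1/4, so each expected count is 24/4 = 6.
cat           O        E   (O−E)²/E
left          6        6      0.000
straight      4        6      0.667
right         8        6      0.667
U-turn        6        6      0.000
Sum = 1.33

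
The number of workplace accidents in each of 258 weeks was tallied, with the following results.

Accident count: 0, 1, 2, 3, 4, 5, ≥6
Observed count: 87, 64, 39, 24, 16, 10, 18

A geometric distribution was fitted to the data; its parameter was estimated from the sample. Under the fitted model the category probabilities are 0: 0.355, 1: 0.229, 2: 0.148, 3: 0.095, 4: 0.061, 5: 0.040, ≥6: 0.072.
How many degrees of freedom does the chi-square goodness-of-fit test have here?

There are k = 7 categories and 1 parameter estimated from the data, so df = 7 − 1 − 1 = 5.

5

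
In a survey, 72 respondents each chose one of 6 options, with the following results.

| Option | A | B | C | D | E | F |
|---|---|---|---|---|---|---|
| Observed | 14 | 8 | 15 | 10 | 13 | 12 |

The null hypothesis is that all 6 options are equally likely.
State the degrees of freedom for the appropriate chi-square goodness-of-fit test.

5

There are k = 6 categories and no parameters were estimated from the data, so df = 6 − 1 = 5.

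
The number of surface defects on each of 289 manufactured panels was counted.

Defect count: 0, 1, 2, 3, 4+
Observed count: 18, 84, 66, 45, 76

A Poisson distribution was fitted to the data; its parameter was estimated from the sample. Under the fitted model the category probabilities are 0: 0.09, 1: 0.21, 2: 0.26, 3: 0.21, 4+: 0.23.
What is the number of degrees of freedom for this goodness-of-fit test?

There are k = 5 categories and 1 parameter estimated from the data, so df = 5 − 1 − 1 = 3.

3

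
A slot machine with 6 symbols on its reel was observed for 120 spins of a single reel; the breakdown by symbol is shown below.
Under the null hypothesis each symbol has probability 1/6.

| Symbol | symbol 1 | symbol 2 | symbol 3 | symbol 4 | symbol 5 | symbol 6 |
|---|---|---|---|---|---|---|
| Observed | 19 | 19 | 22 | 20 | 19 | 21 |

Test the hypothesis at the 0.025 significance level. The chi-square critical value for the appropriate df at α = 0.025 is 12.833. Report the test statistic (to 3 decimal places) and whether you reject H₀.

Under H₀ each category has probability 1/6, so each expected count is 120/6 = 20.
χ² = (19−20)²/20 + (19−20)²/20 + (22−20)²/20 + (20−20)²/20 + (19−20)²/20 + (21−20)²/20
   = 0.0500 + 0.0500 + 0.2000 + 0.0000 + 0.0500 + 0.0500
Sum = 0.400
df = 5. Since 0.400 < 12.833, we do not reject H₀.

0.400; do not reject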